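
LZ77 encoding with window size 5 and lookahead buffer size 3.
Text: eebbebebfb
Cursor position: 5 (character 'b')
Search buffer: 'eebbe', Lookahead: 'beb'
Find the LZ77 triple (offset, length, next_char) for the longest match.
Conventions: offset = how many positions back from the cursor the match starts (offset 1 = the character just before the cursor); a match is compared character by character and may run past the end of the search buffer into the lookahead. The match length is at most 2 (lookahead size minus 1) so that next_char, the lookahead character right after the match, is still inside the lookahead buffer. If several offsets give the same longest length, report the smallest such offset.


Try each offset into the search buffer:
  offset=1 (pos 4, char 'e'): match length 0
  offset=2 (pos 3, char 'b'): match length 2
  offset=3 (pos 2, char 'b'): match length 1
  offset=4 (pos 1, char 'e'): match length 0
  offset=5 (pos 0, char 'e'): match length 0
Longest match has length 2 at offset 2.
next_char = character at position 5 + 2 = 7 -> 'b'

Best match: offset=2, length=2 (matching 'be' starting at position 3)
LZ77 triple: (2, 2, 'b')


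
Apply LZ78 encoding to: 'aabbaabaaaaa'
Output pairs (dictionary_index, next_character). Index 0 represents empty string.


LZ78 encoding steps:
Dictionary: {0: ''}
Step 1: w='' (idx 0), next='a' -> output (0, 'a'), add 'a' as idx 1
Step 2: w='a' (idx 1), next='b' -> output (1, 'b'), add 'ab' as idx 2
Step 3: w='' (idx 0), next='b' -> output (0, 'b'), add 'b' as idx 3
Step 4: w='a' (idx 1), next='a' -> output (1, 'a'), add 'aa' as idx 4
Step 5: w='b' (idx 3), next='a' -> output (3, 'a'), add 'ba' as idx 5
Step 6: w='aa' (idx 4), next='a' -> output (4, 'a'), add 'aaa' as idx 6
Step 7: w='a' (idx 1), end of input -> output (1, '')


Encoded: [(0, 'a'), (1, 'b'), (0, 'b'), (1, 'a'), (3, 'a'), (4, 'a'), (1, '')]


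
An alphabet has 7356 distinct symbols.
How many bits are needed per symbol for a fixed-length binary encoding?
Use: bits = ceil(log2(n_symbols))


log2(7356) = 12.8447
Bracket: 2^12 = 4096 < 7356 <= 2^13 = 8192
So ceil(log2(7356)) = 13

bits = ceil(log2(7356)) = ceil(12.8447) = 13 bits


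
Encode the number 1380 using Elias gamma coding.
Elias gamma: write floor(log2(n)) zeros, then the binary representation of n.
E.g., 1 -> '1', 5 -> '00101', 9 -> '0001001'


num_bits = floor(log2(1380)) + 1 = 11
leading_zeros = num_bits - 1 = 10
binary(1380) = 10101100100

Elias gamma(1380) = '0000000000' + '10101100100' = 000000000010101100100 (21 bits)


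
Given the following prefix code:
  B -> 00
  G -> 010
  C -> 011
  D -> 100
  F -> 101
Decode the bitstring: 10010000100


Decoding step by step:
Bits 100 -> D
Bits 100 -> D
Bits 00 -> B
Bits 100 -> D


Decoded message: DDBD


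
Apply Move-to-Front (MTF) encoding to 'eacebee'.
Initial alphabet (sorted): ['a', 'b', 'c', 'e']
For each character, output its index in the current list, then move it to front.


MTF encoding:
'e': index 3 in ['a', 'b', 'c', 'e'] -> ['e', 'a', 'b', 'c']
'a': index 1 in ['e', 'a', 'b', 'c'] -> ['a', 'e', 'b', 'c']
'c': index 3 in ['a', 'e', 'b', 'c'] -> ['c', 'a', 'e', 'b']
'e': index 2 in ['c', 'a', 'e', 'b'] -> ['e', 'c', 'a', 'b']
'b': index 3 in ['e', 'c', 'a', 'b'] -> ['b', 'e', 'c', 'a']
'e': index 1 in ['b', 'e', 'c', 'a'] -> ['e', 'b', 'c', 'a']
'e': index 0 in ['e', 'b', 'c', 'a'] -> ['e', 'b', 'c', 'a']


Output: [3, 1, 3, 2, 3, 1, 0]


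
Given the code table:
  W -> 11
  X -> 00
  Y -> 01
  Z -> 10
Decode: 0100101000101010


Decoding:
01 -> Y
00 -> X
10 -> Z
10 -> Z
00 -> X
10 -> Z
10 -> Z
10 -> Z


Result: YXZZXZZZ


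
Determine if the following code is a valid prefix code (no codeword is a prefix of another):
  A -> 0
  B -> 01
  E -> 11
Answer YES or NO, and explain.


Checking each pair (does one codeword prefix another?):
  A='0' vs B='01': prefix -- VIOLATION

NO -- this is NOT a valid prefix code. A (0) is a prefix of B (01).


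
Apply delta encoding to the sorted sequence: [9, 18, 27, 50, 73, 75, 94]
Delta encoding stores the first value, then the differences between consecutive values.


First value: 9
Deltas:
  18 - 9 = 9
  27 - 18 = 9
  50 - 27 = 23
  73 - 50 = 23
  75 - 73 = 2
  94 - 75 = 19


Delta encoded: [9, 9, 9, 23, 23, 2, 19]


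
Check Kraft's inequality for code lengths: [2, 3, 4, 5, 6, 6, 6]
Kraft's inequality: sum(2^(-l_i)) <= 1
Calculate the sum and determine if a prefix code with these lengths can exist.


Sum = 2^(-2) + 2^(-3) + 2^(-4) + 2^(-5) + 2^(-6) + 2^(-6) + 2^(-6)
    = 0.25 + 0.125 + 0.0625 + 0.03125 + 0.015625 + 0.015625 + 0.015625
    = 33/64 = 0.515625
Since 0.515625 <= 1, Kraft's inequality IS satisfied.
A prefix code with these lengths CAN exist.

Kraft sum = 0.515625. Satisfied.


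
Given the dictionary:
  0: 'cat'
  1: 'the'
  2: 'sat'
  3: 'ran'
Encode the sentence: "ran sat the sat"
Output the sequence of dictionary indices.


Look up each word in the dictionary:
  'ran' -> 3
  'sat' -> 2
  'the' -> 1
  'sat' -> 2

Encoded: [3, 2, 1, 2]


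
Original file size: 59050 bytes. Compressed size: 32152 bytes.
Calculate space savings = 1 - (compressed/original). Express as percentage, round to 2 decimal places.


ratio = compressed/original = 32152/59050 = 0.544488
savings = 1 - ratio = 1 - 0.544488 = 0.455512
as a percentage: 0.455512 * 100 = 45.55%

Space savings = 1 - 32152/59050 = 45.55%


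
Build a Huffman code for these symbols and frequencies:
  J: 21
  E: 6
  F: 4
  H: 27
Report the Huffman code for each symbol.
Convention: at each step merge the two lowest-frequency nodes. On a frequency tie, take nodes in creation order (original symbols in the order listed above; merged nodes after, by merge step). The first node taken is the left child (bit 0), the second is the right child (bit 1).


Huffman tree construction:
Step 1: Merge F(4) + E(6) = 10
Step 2: Merge (F+E)(10) + J(21) = 31
Step 3: Merge H(27) + ((F+E)+J)(31) = 58
Read each symbol's code off the tree from the root (left child = 0, right child = 1).

Codes:
  J: 11 (length 2)
  E: 101 (length 3)
  F: 100 (length 3)
  H: 0 (length 1)
Average code length: 99/58 = 1.7069 bits/symbol


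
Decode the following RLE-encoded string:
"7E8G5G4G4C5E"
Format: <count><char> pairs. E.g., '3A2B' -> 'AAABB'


Expanding each <count><char> pair:
  7E -> 'EEEEEEE'
  8G -> 'GGGGGGGG'
  5G -> 'GGGGG'
  4G -> 'GGGG'
  4C -> 'CCCC'
  5E -> 'EEEEE'

Decoded = EEEEEEEGGGGGGGGGGGGGGGGGCCCCEEEEE


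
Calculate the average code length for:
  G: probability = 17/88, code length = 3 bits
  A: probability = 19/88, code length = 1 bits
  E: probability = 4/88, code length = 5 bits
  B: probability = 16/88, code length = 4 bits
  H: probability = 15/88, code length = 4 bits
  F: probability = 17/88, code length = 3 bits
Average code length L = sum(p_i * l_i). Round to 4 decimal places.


Weighted contributions p_i * l_i:
  G: (17/88) * 3 = 51/88
  A: (19/88) * 1 = 19/88
  E: (4/88) * 5 = 20/88
  B: (16/88) * 4 = 64/88
  H: (15/88) * 4 = 60/88
  F: (17/88) * 3 = 51/88
Sum = (51 + 19 + 20 + 64 + 60 + 51)/88 = 265/88

L = 265/88 = 3.0114 bits/symbol


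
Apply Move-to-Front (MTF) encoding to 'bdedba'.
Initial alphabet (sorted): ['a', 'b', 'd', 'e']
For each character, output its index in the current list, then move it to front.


MTF encoding:
'b': index 1 in ['a', 'b', 'd', 'e'] -> ['b', 'a', 'd', 'e']
'd': index 2 in ['b', 'a', 'd', 'e'] -> ['d', 'b', 'a', 'e']
'e': index 3 in ['d', 'b', 'a', 'e'] -> ['e', 'd', 'b', 'a']
'd': index 1 in ['e', 'd', 'b', 'a'] -> ['d', 'e', 'b', 'a']
'b': index 2 in ['d', 'e', 'b', 'a'] -> ['b', 'd', 'e', 'a']
'a': index 3 in ['b', 'd', 'e', 'a'] -> ['a', 'b', 'd', 'e']


Output: [1, 2, 3, 1, 2, 3]


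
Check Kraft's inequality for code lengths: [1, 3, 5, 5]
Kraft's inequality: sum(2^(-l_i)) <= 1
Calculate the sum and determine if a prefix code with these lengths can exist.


Sum = 2^(-1) + 2^(-3) + 2^(-5) + 2^(-5)
    = 0.5 + 0.125 + 0.03125 + 0.03125
    = 22/32 = 0.6875
Since 0.6875 <= 1, Kraft's inequality IS satisfied.
A prefix code with these lengths CAN exist.

Kraft sum = 0.6875. Satisfied.


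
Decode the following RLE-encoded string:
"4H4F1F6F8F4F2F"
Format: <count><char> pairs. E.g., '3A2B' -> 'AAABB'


Expanding each <count><char> pair:
  4H -> 'HHHH'
  4F -> 'FFFF'
  1F -> 'F'
  6F -> 'FFFFFF'
  8F -> 'FFFFFFFF'
  4F -> 'FFFF'
  2F -> 'FF'

Decoded = HHHHFFFFFFFFFFFFFFFFFFFFFFFFF


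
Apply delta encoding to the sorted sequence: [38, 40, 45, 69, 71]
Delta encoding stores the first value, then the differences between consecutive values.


First value: 38
Deltas:
  40 - 38 = 2
  45 - 40 = 5
  69 - 45 = 24
  71 - 69 = 2


Delta encoded: [38, 2, 5, 24, 2]


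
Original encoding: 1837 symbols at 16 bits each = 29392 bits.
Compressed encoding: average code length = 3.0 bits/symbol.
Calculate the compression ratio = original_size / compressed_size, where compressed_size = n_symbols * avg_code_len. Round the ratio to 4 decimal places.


original_size = n_symbols * orig_bits = 1837 * 16 = 29392 bits
compressed_size = n_symbols * avg_code_len = 1837 * 3.0 = 5511.0 bits
ratio = original_size / compressed_size = 29392 / 5511.0 = 5.3333

Compression ratio = 5.3333


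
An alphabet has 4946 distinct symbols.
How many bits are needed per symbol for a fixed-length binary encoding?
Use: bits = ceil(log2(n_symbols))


log2(4946) = 12.272
Bracket: 2^12 = 4096 < 4946 <= 2^13 = 8192
So ceil(log2(4946)) = 13

bits = ceil(log2(4946)) = ceil(12.272) = 13 bits


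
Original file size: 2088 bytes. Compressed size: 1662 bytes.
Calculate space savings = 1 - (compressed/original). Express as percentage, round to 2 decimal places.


ratio = compressed/original = 1662/2088 = 0.795977
savings = 1 - ratio = 1 - 0.795977 = 0.204023
as a percentage: 0.204023 * 100 = 20.4%

Space savings = 1 - 1662/2088 = 20.4%


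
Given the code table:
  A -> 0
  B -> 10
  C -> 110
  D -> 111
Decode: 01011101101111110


Decoding:
0 -> A
10 -> B
111 -> D
0 -> A
110 -> C
111 -> D
111 -> D
0 -> A


Result: ABDACDDA


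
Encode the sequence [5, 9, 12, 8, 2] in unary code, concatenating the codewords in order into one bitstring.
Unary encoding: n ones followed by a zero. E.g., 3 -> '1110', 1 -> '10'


Encode each number as n ones followed by a terminating 0:
  5 -> 111110 (6 bits)
  9 -> 1111111110 (10 bits)
  12 -> 1111111111110 (13 bits)
  8 -> 111111110 (9 bits)
  2 -> 110 (3 bits)
Total length = 6 + 10 + 13 + 9 + 3 = 41 bits.

Unary([5, 9, 12, 8, 2]) = 11111011111111101111111111110111111110110 (41 bits)


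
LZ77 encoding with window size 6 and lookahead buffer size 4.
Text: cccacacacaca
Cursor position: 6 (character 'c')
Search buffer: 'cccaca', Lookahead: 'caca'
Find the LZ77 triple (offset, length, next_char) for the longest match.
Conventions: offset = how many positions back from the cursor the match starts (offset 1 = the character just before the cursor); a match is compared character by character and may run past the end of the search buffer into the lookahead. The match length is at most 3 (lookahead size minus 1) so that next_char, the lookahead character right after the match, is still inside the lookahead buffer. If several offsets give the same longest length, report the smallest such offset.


Try each offset into the search buffer:
  offset=1 (pos 5, char 'a'): match length 0
  offset=2 (pos 4, char 'c'): match length 3
  offset=3 (pos 3, char 'a'): match length 0
  offset=4 (pos 2, char 'c'): match length 3
  offset=5 (pos 1, char 'c'): match length 1
  offset=6 (pos 0, char 'c'): match length 1
Longest match has length 3, found at offsets 2, 4; take the smallest, offset 2.
next_char = character at position 6 + 3 = 9 -> 'a'

Best match: offset=2, length=3 (matching 'cac' starting at position 4)
LZ77 triple: (2, 3, 'a')


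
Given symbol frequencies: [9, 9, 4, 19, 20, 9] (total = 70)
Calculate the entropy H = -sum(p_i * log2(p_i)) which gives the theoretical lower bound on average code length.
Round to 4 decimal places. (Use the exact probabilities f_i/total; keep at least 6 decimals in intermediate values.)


Per-symbol terms -p_i * log2(p_i) with p_i = f_i/70:
  p = 9/70 = 0.128571: log2(p) = -2.959358, -p*log2(p) = 0.380489
  p = 9/70 = 0.128571: log2(p) = -2.959358, -p*log2(p) = 0.380489
  p = 4/70 = 0.057143: log2(p) = -4.129283, -p*log2(p) = 0.235959
  p = 19/70 = 0.271429: log2(p) = -1.881356, -p*log2(p) = 0.510654
  p = 20/70 = 0.285714: log2(p) = -1.807355, -p*log2(p) = 0.516387
  p = 9/70 = 0.128571: log2(p) = -2.959358, -p*log2(p) = 0.380489
H = 0.380489 + 0.380489 + 0.235959 + 0.510654 + 0.516387 + 0.380489 = 2.404467

H = 2.4045 bits/symbol


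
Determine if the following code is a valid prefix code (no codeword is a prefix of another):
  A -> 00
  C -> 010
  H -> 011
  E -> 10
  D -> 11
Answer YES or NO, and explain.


Checking each pair (does one codeword prefix another?):
  A='00' vs C='010': no prefix
  A='00' vs H='011': no prefix
  A='00' vs E='10': no prefix
  A='00' vs D='11': no prefix
  C='010' vs A='00': no prefix
  C='010' vs H='011': no prefix
  C='010' vs E='10': no prefix
  C='010' vs D='11': no prefix
  H='011' vs A='00': no prefix
  H='011' vs C='010': no prefix
  H='011' vs E='10': no prefix
  H='011' vs D='11': no prefix
  E='10' vs A='00': no prefix
  E='10' vs C='010': no prefix
  E='10' vs H='011': no prefix
  E='10' vs D='11': no prefix
  D='11' vs A='00': no prefix
  D='11' vs C='010': no prefix
  D='11' vs H='011': no prefix
  D='11' vs E='10': no prefix
No violation found over all pairs.

YES -- this is a valid prefix code. No codeword is a prefix of any other codeword.


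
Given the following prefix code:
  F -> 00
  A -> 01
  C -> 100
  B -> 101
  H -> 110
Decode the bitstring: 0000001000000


Decoding step by step:
Bits 00 -> F
Bits 00 -> F
Bits 00 -> F
Bits 100 -> C
Bits 00 -> F
Bits 00 -> F


Decoded message: FFFCFF


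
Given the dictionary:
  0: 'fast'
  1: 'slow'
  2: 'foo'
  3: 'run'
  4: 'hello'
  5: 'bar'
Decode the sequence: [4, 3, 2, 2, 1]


Look up each index in the dictionary:
  4 -> 'hello'
  3 -> 'run'
  2 -> 'foo'
  2 -> 'foo'
  1 -> 'slow'

Decoded: "hello run foo foo slow"


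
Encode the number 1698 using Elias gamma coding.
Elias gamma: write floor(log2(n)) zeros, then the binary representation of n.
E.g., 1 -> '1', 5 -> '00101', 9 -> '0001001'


num_bits = floor(log2(1698)) + 1 = 11
leading_zeros = num_bits - 1 = 10
binary(1698) = 11010100010

Elias gamma(1698) = '0000000000' + '11010100010' = 000000000011010100010 (21 bits)


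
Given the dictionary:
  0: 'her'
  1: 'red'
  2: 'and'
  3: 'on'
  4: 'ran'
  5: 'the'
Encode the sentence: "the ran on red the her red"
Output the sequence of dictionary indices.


Look up each word in the dictionary:
  'the' -> 5
  'ran' -> 4
  'on' -> 3
  'red' -> 1
  'the' -> 5
  'her' -> 0
  'red' -> 1

Encoded: [5, 4, 3, 1, 5, 0, 1]


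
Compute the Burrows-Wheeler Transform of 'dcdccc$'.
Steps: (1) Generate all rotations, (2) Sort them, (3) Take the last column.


Rotations (sorted):
  0: $dcdccc -> last char: c
  1: c$dcdcc -> last char: c
  2: cc$dcdc -> last char: c
  3: ccc$dcd -> last char: d
  4: cdccc$d -> last char: d
  5: dccc$dc -> last char: c
  6: dcdccc$ -> last char: $


BWT = cccddc$


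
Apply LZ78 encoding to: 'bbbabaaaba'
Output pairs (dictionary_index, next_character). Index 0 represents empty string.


LZ78 encoding steps:
Dictionary: {0: ''}
Step 1: w='' (idx 0), next='b' -> output (0, 'b'), add 'b' as idx 1
Step 2: w='b' (idx 1), next='b' -> output (1, 'b'), add 'bb' as idx 2
Step 3: w='' (idx 0), next='a' -> output (0, 'a'), add 'a' as idx 3
Step 4: w='b' (idx 1), next='a' -> output (1, 'a'), add 'ba' as idx 4
Step 5: w='a' (idx 3), next='a' -> output (3, 'a'), add 'aa' as idx 5
Step 6: w='ba' (idx 4), end of input -> output (4, '')


Encoded: [(0, 'b'), (1, 'b'), (0, 'a'), (1, 'a'), (3, 'a'), (4, '')]


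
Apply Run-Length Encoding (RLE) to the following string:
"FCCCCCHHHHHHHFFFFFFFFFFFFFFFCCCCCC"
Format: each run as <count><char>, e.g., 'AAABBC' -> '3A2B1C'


Scanning runs left to right:
  i=0: run of 'F' x 1 -> '1F'
  i=1: run of 'C' x 5 -> '5C'
  i=6: run of 'H' x 7 -> '7H'
  i=13: run of 'F' x 15 -> '15F'
  i=28: run of 'C' x 6 -> '6C'

RLE = 1F5C7H15F6C


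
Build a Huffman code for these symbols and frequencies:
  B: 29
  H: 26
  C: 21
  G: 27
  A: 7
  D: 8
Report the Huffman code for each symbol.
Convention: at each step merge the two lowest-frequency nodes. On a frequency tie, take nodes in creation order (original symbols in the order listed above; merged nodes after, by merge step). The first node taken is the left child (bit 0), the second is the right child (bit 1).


Huffman tree construction:
Step 1: Merge A(7) + D(8) = 15
Step 2: Merge (A+D)(15) + C(21) = 36
Step 3: Merge H(26) + G(27) = 53
Step 4: Merge B(29) + ((A+D)+C)(36) = 65
Step 5: Merge (H+G)(53) + (B+((A+D)+C))(65) = 118
Read each symbol's code off the tree from the root (left child = 0, right child = 1).

Codes:
  B: 10 (length 2)
  H: 00 (length 2)
  C: 111 (length 3)
  G: 01 (length 2)
  A: 1100 (length 4)
  D: 1101 (length 4)
Average code length: 287/118 = 2.4322 bits/symbol


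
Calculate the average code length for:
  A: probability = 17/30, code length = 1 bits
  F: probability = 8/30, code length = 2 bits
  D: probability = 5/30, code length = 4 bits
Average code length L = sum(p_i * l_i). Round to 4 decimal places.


Weighted contributions p_i * l_i:
  A: (17/30) * 1 = 17/30
  F: (8/30) * 2 = 16/30
  D: (5/30) * 4 = 20/30
Sum = (17 + 16 + 20)/30 = 53/30

L = 53/30 = 1.7667 bits/symbol


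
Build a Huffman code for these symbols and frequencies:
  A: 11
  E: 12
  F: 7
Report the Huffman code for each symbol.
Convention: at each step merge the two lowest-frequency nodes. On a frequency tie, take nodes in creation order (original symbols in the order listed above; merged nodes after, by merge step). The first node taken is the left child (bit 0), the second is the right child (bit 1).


Huffman tree construction:
Step 1: Merge F(7) + A(11) = 18
Step 2: Merge E(12) + (F+A)(18) = 30
Read each symbol's code off the tree from the root (left child = 0, right child = 1).

Codes:
  A: 11 (length 2)
  E: 0 (length 1)
  F: 10 (length 2)
Average code length: 48/30 = 1.6000 bits/symbol


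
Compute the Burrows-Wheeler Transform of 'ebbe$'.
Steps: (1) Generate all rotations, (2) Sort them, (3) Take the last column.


Rotations (sorted):
  0: $ebbe -> last char: e
  1: bbe$e -> last char: e
  2: be$eb -> last char: b
  3: e$ebb -> last char: b
  4: ebbe$ -> last char: $


BWT = eebb$


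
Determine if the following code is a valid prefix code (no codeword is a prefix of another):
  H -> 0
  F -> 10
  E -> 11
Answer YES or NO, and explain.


Checking each pair (does one codeword prefix another?):
  H='0' vs F='10': no prefix
  H='0' vs E='11': no prefix
  F='10' vs H='0': no prefix
  F='10' vs E='11': no prefix
  E='11' vs H='0': no prefix
  E='11' vs F='10': no prefix
No violation found over all pairs.

YES -- this is a valid prefix code. No codeword is a prefix of any other codeword.


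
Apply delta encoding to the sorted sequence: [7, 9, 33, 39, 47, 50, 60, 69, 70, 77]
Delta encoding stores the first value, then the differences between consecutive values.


First value: 7
Deltas:
  9 - 7 = 2
  33 - 9 = 24
  39 - 33 = 6
  47 - 39 = 8
  50 - 47 = 3
  60 - 50 = 10
  69 - 60 = 9
  70 - 69 = 1
  77 - 70 = 7


Delta encoded: [7, 2, 24, 6, 8, 3, 10, 9, 1, 7]


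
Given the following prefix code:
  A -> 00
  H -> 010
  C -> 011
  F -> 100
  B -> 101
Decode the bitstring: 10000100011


Decoding step by step:
Bits 100 -> F
Bits 00 -> A
Bits 100 -> F
Bits 011 -> C


Decoded message: FAFC


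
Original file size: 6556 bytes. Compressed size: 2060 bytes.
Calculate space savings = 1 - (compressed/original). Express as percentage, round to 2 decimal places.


ratio = compressed/original = 2060/6556 = 0.314216
savings = 1 - ratio = 1 - 0.314216 = 0.685784
as a percentage: 0.685784 * 100 = 68.58%

Space savings = 1 - 2060/6556 = 68.58%


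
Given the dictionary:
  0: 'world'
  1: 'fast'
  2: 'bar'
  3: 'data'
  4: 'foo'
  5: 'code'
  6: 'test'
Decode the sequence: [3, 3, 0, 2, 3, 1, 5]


Look up each index in the dictionary:
  3 -> 'data'
  3 -> 'data'
  0 -> 'world'
  2 -> 'bar'
  3 -> 'data'
  1 -> 'fast'
  5 -> 'code'

Decoded: "data data world bar data fast code"


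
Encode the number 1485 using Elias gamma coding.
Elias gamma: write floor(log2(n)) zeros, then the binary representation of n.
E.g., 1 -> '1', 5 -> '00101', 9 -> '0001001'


num_bits = floor(log2(1485)) + 1 = 11
leading_zeros = num_bits - 1 = 10
binary(1485) = 10111001101

Elias gamma(1485) = '0000000000' + '10111001101' = 000000000010111001101 (21 bits)


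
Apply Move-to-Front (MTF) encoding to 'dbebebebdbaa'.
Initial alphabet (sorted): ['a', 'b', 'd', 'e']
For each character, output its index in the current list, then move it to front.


MTF encoding:
'd': index 2 in ['a', 'b', 'd', 'e'] -> ['d', 'a', 'b', 'e']
'b': index 2 in ['d', 'a', 'b', 'e'] -> ['b', 'd', 'a', 'e']
'e': index 3 in ['b', 'd', 'a', 'e'] -> ['e', 'b', 'd', 'a']
'b': index 1 in ['e', 'b', 'd', 'a'] -> ['b', 'e', 'd', 'a']
'e': index 1 in ['b', 'e', 'd', 'a'] -> ['e', 'b', 'd', 'a']
'b': index 1 in ['e', 'b', 'd', 'a'] -> ['b', 'e', 'd', 'a']
'e': index 1 in ['b', 'e', 'd', 'a'] -> ['e', 'b', 'd', 'a']
'b': index 1 in ['e', 'b', 'd', 'a'] -> ['b', 'e', 'd', 'a']
'd': index 2 in ['b', 'e', 'd', 'a'] -> ['d', 'b', 'e', 'a']
'b': index 1 in ['d', 'b', 'e', 'a'] -> ['b', 'd', 'e', 'a']
'a': index 3 in ['b', 'd', 'e', 'a'] -> ['a', 'b', 'd', 'e']
'a': index 0 in ['a', 'b', 'd', 'e'] -> ['a', 'b', 'd', 'e']


Output: [2, 2, 3, 1, 1, 1, 1, 1, 2, 1, 3, 0]


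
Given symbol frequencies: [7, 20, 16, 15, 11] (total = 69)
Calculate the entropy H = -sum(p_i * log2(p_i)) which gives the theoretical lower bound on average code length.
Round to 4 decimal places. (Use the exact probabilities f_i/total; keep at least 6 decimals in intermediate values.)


Per-symbol terms -p_i * log2(p_i) with p_i = f_i/69:
  p = 7/69 = 0.101449: log2(p) = -3.301170, -p*log2(p) = 0.334901
  p = 20/69 = 0.289855: log2(p) = -1.786596, -p*log2(p) = 0.517854
  p = 16/69 = 0.231884: log2(p) = -2.108524, -p*log2(p) = 0.488933
  p = 15/69 = 0.217391: log2(p) = -2.201634, -p*log2(p) = 0.478616
  p = 11/69 = 0.159420: log2(p) = -2.649093, -p*log2(p) = 0.422319
H = 0.334901 + 0.517854 + 0.488933 + 0.478616 + 0.422319 = 2.242623

H = 2.2426 bits/symbol


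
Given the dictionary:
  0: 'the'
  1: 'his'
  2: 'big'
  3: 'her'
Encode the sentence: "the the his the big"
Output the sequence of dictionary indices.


Look up each word in the dictionary:
  'the' -> 0
  'the' -> 0
  'his' -> 1
  'the' -> 0
  'big' -> 2

Encoded: [0, 0, 1, 0, 2]


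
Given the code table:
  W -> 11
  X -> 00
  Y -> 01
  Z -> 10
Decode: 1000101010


Decoding:
10 -> Z
00 -> X
10 -> Z
10 -> Z
10 -> Z


Result: ZXZZZ


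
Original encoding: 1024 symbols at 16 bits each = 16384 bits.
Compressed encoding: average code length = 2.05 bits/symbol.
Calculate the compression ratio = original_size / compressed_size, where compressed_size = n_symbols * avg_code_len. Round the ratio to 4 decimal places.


original_size = n_symbols * orig_bits = 1024 * 16 = 16384 bits
compressed_size = n_symbols * avg_code_len = 1024 * 2.05 = 2099.2 bits
ratio = original_size / compressed_size = 16384 / 2099.2 = 7.8049

Compression ratio = 7.8049


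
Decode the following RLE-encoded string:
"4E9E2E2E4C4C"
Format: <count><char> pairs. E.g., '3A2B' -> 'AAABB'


Expanding each <count><char> pair:
  4E -> 'EEEE'
  9E -> 'EEEEEEEEE'
  2E -> 'EE'
  2E -> 'EE'
  4C -> 'CCCC'
  4C -> 'CCCC'

Decoded = EEEEEEEEEEEEEEEEECCCCCCCC


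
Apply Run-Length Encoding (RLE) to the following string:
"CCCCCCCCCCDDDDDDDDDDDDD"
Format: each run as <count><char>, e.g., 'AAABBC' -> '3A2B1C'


Scanning runs left to right:
  i=0: run of 'C' x 10 -> '10C'
  i=10: run of 'D' x 13 -> '13D'

RLE = 10C13D


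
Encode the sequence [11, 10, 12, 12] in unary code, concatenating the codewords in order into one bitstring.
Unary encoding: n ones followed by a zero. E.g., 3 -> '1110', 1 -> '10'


Encode each number as n ones followed by a terminating 0:
  11 -> 111111111110 (12 bits)
  10 -> 11111111110 (11 bits)
  12 -> 1111111111110 (13 bits)
  12 -> 1111111111110 (13 bits)
Total length = 12 + 11 + 13 + 13 = 49 bits.

Unary([11, 10, 12, 12]) = 1111111111101111111111011111111111101111111111110 (49 bits)


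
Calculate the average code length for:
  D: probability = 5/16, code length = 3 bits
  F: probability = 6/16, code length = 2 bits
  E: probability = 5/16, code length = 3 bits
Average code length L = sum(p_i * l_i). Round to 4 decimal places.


Weighted contributions p_i * l_i:
  D: (5/16) * 3 = 15/16
  F: (6/16) * 2 = 12/16
  E: (5/16) * 3 = 15/16
Sum = (15 + 12 + 15)/16 = 42/16

L = 42/16 = 2.6250 bits/symbol


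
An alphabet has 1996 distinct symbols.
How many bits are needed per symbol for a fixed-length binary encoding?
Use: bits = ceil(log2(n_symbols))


log2(1996) = 10.9629
Bracket: 2^10 = 1024 < 1996 <= 2^11 = 2048
So ceil(log2(1996)) = 11

bits = ceil(log2(1996)) = ceil(10.9629) = 11 bits


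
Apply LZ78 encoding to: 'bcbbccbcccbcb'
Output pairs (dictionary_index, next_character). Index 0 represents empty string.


LZ78 encoding steps:
Dictionary: {0: ''}
Step 1: w='' (idx 0), next='b' -> output (0, 'b'), add 'b' as idx 1
Step 2: w='' (idx 0), next='c' -> output (0, 'c'), add 'c' as idx 2
Step 3: w='b' (idx 1), next='b' -> output (1, 'b'), add 'bb' as idx 3
Step 4: w='c' (idx 2), next='c' -> output (2, 'c'), add 'cc' as idx 4
Step 5: w='b' (idx 1), next='c' -> output (1, 'c'), add 'bc' as idx 5
Step 6: w='cc' (idx 4), next='b' -> output (4, 'b'), add 'ccb' as idx 6
Step 7: w='c' (idx 2), next='b' -> output (2, 'b'), add 'cb' as idx 7


Encoded: [(0, 'b'), (0, 'c'), (1, 'b'), (2, 'c'), (1, 'c'), (4, 'b'), (2, 'b')]


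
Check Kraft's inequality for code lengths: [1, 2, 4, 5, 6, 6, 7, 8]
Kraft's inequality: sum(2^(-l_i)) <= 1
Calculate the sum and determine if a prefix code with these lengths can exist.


Sum = 2^(-1) + 2^(-2) + 2^(-4) + 2^(-5) + 2^(-6) + 2^(-6) + 2^(-7) + 2^(-8)
    = 0.5 + 0.25 + 0.0625 + 0.03125 + 0.015625 + 0.015625 + 0.0078125 + 0.00390625
    = 227/256 = 0.88671875
Since 0.88671875 <= 1, Kraft's inequality IS satisfied.
A prefix code with these lengths CAN exist.

Kraft sum = 0.88671875. Satisfied.


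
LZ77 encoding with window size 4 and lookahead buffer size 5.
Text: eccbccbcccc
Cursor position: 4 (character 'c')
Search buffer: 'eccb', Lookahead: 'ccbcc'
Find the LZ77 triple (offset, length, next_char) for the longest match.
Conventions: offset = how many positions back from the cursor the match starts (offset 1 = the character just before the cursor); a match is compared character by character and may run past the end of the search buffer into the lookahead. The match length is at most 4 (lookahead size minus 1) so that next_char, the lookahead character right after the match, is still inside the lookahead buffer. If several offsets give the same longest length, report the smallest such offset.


Try each offset into the search buffer:
  offset=1 (pos 3, char 'b'): match length 0
  offset=2 (pos 2, char 'c'): match length 1
  offset=3 (pos 1, char 'c'): match length 4
  offset=4 (pos 0, char 'e'): match length 0
Longest match has length 4 at offset 3.
next_char = character at position 4 + 4 = 8 -> 'c'

Best match: offset=3, length=4 (matching 'ccbc' starting at position 1)
LZ77 triple: (3, 4, 'c')


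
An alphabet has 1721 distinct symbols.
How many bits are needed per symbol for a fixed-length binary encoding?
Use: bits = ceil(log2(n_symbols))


log2(1721) = 10.749
Bracket: 2^10 = 1024 < 1721 <= 2^11 = 2048
So ceil(log2(1721)) = 11

bits = ceil(log2(1721)) = ceil(10.749) = 11 bits


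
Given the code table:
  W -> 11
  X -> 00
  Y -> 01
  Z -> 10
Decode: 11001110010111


Decoding:
11 -> W
00 -> X
11 -> W
10 -> Z
01 -> Y
01 -> Y
11 -> W


Result: WXWZYYW


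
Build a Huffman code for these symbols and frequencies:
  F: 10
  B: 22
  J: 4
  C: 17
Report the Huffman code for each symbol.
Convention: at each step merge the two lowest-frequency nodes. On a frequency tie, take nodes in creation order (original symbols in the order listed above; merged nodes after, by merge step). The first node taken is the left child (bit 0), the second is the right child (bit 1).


Huffman tree construction:
Step 1: Merge J(4) + F(10) = 14
Step 2: Merge (J+F)(14) + C(17) = 31
Step 3: Merge B(22) + ((J+F)+C)(31) = 53
Read each symbol's code off the tree from the root (left child = 0, right child = 1).

Codes:
  F: 101 (length 3)
  B: 0 (length 1)
  J: 100 (length 3)
  C: 11 (length 2)
Average code length: 98/53 = 1.8491 bits/symbol


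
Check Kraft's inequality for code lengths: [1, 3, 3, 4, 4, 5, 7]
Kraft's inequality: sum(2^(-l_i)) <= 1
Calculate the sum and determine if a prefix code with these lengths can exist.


Sum = 2^(-1) + 2^(-3) + 2^(-3) + 2^(-4) + 2^(-4) + 2^(-5) + 2^(-7)
    = 0.5 + 0.125 + 0.125 + 0.0625 + 0.0625 + 0.03125 + 0.0078125
    = 117/128 = 0.9140625
Since 0.9140625 <= 1, Kraft's inequality IS satisfied.
A prefix code with these lengths CAN exist.

Kraft sum = 0.9140625. Satisfied.


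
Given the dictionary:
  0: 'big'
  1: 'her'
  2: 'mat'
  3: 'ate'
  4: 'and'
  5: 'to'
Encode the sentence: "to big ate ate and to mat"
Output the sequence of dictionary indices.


Look up each word in the dictionary:
  'to' -> 5
  'big' -> 0
  'ate' -> 3
  'ate' -> 3
  'and' -> 4
  'to' -> 5
  'mat' -> 2

Encoded: [5, 0, 3, 3, 4, 5, 2]


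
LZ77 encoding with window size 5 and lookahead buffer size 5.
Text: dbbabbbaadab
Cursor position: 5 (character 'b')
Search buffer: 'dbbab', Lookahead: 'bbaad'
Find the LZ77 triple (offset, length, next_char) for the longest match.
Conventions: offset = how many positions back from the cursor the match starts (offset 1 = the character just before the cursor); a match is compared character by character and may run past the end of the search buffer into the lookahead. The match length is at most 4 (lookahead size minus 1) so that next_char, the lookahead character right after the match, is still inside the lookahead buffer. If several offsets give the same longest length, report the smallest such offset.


Try each offset into the search buffer:
  offset=1 (pos 4, char 'b'): match length 2
  offset=2 (pos 3, char 'a'): match length 0
  offset=3 (pos 2, char 'b'): match length 1
  offset=4 (pos 1, char 'b'): match length 3
  offset=5 (pos 0, char 'd'): match length 0
Longest match has length 3 at offset 4.
next_char = character at position 5 + 3 = 8 -> 'a'

Best match: offset=4, length=3 (matching 'bba' starting at position 1)
LZ77 triple: (4, 3, 'a')


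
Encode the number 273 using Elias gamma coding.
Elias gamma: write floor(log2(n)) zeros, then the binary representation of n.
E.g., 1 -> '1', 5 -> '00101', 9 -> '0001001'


num_bits = floor(log2(273)) + 1 = 9
leading_zeros = num_bits - 1 = 8
binary(273) = 100010001

Elias gamma(273) = '00000000' + '100010001' = 00000000100010001 (17 bits)


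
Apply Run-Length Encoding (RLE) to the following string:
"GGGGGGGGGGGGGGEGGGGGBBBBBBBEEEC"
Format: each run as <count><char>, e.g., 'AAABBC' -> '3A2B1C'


Scanning runs left to right:
  i=0: run of 'G' x 14 -> '14G'
  i=14: run of 'E' x 1 -> '1E'
  i=15: run of 'G' x 5 -> '5G'
  i=20: run of 'B' x 7 -> '7B'
  i=27: run of 'E' x 3 -> '3E'
  i=30: run of 'C' x 1 -> '1C'

RLE = 14G1E5G7B3E1C


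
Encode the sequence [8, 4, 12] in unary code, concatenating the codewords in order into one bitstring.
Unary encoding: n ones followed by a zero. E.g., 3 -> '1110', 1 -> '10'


Encode each number as n ones followed by a terminating 0:
  8 -> 111111110 (9 bits)
  4 -> 11110 (5 bits)
  12 -> 1111111111110 (13 bits)
Total length = 9 + 5 + 13 = 27 bits.

Unary([8, 4, 12]) = 111111110111101111111111110 (27 bits)


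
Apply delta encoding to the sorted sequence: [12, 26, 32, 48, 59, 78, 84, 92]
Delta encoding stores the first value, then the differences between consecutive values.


First value: 12
Deltas:
  26 - 12 = 14
  32 - 26 = 6
  48 - 32 = 16
  59 - 48 = 11
  78 - 59 = 19
  84 - 78 = 6
  92 - 84 = 8


Delta encoded: [12, 14, 6, 16, 11, 19, 6, 8]


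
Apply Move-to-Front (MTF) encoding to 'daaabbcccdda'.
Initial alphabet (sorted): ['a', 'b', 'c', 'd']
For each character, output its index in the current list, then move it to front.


MTF encoding:
'd': index 3 in ['a', 'b', 'c', 'd'] -> ['d', 'a', 'b', 'c']
'a': index 1 in ['d', 'a', 'b', 'c'] -> ['a', 'd', 'b', 'c']
'a': index 0 in ['a', 'd', 'b', 'c'] -> ['a', 'd', 'b', 'c']
'a': index 0 in ['a', 'd', 'b', 'c'] -> ['a', 'd', 'b', 'c']
'b': index 2 in ['a', 'd', 'b', 'c'] -> ['b', 'a', 'd', 'c']
'b': index 0 in ['b', 'a', 'd', 'c'] -> ['b', 'a', 'd', 'c']
'c': index 3 in ['b', 'a', 'd', 'c'] -> ['c', 'b', 'a', 'd']
'c': index 0 in ['c', 'b', 'a', 'd'] -> ['c', 'b', 'a', 'd']
'c': index 0 in ['c', 'b', 'a', 'd'] -> ['c', 'b', 'a', 'd']
'd': index 3 in ['c', 'b', 'a', 'd'] -> ['d', 'c', 'b', 'a']
'd': index 0 in ['d', 'c', 'b', 'a'] -> ['d', 'c', 'b', 'a']
'a': index 3 in ['d', 'c', 'b', 'a'] -> ['a', 'd', 'c', 'b']


Output: [3, 1, 0, 0, 2, 0, 3, 0, 0, 3, 0, 3]


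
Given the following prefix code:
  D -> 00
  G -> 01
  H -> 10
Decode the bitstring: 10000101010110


Decoding step by step:
Bits 10 -> H
Bits 00 -> D
Bits 01 -> G
Bits 01 -> G
Bits 01 -> G
Bits 01 -> G
Bits 10 -> H


Decoded message: HDGGGGH


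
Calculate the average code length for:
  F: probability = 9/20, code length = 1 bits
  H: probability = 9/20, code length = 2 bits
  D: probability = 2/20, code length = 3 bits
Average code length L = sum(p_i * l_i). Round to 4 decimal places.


Weighted contributions p_i * l_i:
  F: (9/20) * 1 = 9/20
  H: (9/20) * 2 = 18/20
  D: (2/20) * 3 = 6/20
Sum = (9 + 18 + 6)/20 = 33/20

L = 33/20 = 1.6500 bits/symbol


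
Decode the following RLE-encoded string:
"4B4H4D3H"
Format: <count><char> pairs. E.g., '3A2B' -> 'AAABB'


Expanding each <count><char> pair:
  4B -> 'BBBB'
  4H -> 'HHHH'
  4D -> 'DDDD'
  3H -> 'HHH'

Decoded = BBBBHHHHDDDDHHH


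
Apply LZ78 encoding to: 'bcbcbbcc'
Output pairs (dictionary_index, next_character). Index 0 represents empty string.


LZ78 encoding steps:
Dictionary: {0: ''}
Step 1: w='' (idx 0), next='b' -> output (0, 'b'), add 'b' as idx 1
Step 2: w='' (idx 0), next='c' -> output (0, 'c'), add 'c' as idx 2
Step 3: w='b' (idx 1), next='c' -> output (1, 'c'), add 'bc' as idx 3
Step 4: w='b' (idx 1), next='b' -> output (1, 'b'), add 'bb' as idx 4
Step 5: w='c' (idx 2), next='c' -> output (2, 'c'), add 'cc' as idx 5


Encoded: [(0, 'b'), (0, 'c'), (1, 'c'), (1, 'b'), (2, 'c')]


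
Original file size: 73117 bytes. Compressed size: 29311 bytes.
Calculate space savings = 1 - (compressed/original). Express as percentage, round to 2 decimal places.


ratio = compressed/original = 29311/73117 = 0.400878
savings = 1 - ratio = 1 - 0.400878 = 0.599122
as a percentage: 0.599122 * 100 = 59.91%

Space savings = 1 - 29311/73117 = 59.91%


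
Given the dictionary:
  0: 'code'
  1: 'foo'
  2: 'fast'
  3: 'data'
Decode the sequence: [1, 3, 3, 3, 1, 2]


Look up each index in the dictionary:
  1 -> 'foo'
  3 -> 'data'
  3 -> 'data'
  3 -> 'data'
  1 -> 'foo'
  2 -> 'fast'

Decoded: "foo data data data foo fast"


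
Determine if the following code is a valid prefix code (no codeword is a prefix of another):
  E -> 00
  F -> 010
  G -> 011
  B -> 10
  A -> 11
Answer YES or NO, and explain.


Checking each pair (does one codeword prefix another?):
  E='00' vs F='010': no prefix
  E='00' vs G='011': no prefix
  E='00' vs B='10': no prefix
  E='00' vs A='11': no prefix
  F='010' vs E='00': no prefix
  F='010' vs G='011': no prefix
  F='010' vs B='10': no prefix
  F='010' vs A='11': no prefix
  G='011' vs E='00': no prefix
  G='011' vs F='010': no prefix
  G='011' vs B='10': no prefix
  G='011' vs A='11': no prefix
  B='10' vs E='00': no prefix
  B='10' vs F='010': no prefix
  B='10' vs G='011': no prefix
  B='10' vs A='11': no prefix
  A='11' vs E='00': no prefix
  A='11' vs F='010': no prefix
  A='11' vs G='011': no prefix
  A='11' vs B='10': no prefix
No violation found over all pairs.

YES -- this is a valid prefix code. No codeword is a prefix of any other codeword.


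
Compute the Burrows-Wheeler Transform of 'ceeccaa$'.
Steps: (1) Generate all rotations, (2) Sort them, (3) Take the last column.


Rotations (sorted):
  0: $ceeccaa -> last char: a
  1: a$ceecca -> last char: a
  2: aa$ceecc -> last char: c
  3: caa$ceec -> last char: c
  4: ccaa$cee -> last char: e
  5: ceeccaa$ -> last char: $
  6: eccaa$ce -> last char: e
  7: eeccaa$c -> last char: c


BWT = aacce$ec


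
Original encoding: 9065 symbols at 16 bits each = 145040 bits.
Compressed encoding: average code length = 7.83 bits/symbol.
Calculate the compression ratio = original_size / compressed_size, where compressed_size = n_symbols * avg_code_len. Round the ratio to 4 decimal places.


original_size = n_symbols * orig_bits = 9065 * 16 = 145040 bits
compressed_size = n_symbols * avg_code_len = 9065 * 7.83 = 70978.95 bits
ratio = original_size / compressed_size = 145040 / 70978.95 = 2.0434

Compression ratio = 2.0434


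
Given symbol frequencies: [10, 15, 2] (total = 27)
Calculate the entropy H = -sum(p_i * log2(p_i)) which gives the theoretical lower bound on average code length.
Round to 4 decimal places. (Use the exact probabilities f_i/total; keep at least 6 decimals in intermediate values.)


Per-symbol terms -p_i * log2(p_i) with p_i = f_i/27:
  p = 10/27 = 0.370370: log2(p) = -1.432959, -p*log2(p) = 0.530726
  p = 15/27 = 0.555556: log2(p) = -0.847997, -p*log2(p) = 0.471109
  p = 2/27 = 0.074074: log2(p) = -3.754888, -p*log2(p) = 0.278140
H = 0.530726 + 0.471109 + 0.278140 = 1.279975

H = 1.28 bits/symbol


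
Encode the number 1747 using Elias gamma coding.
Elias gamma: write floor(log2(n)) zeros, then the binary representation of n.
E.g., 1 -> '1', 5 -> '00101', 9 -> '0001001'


num_bits = floor(log2(1747)) + 1 = 11
leading_zeros = num_bits - 1 = 10
binary(1747) = 11011010011

Elias gamma(1747) = '0000000000' + '11011010011' = 000000000011011010011 (21 bits)


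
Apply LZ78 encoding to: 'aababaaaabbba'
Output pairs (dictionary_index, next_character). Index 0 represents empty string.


LZ78 encoding steps:
Dictionary: {0: ''}
Step 1: w='' (idx 0), next='a' -> output (0, 'a'), add 'a' as idx 1
Step 2: w='a' (idx 1), next='b' -> output (1, 'b'), add 'ab' as idx 2
Step 3: w='ab' (idx 2), next='a' -> output (2, 'a'), add 'aba' as idx 3
Step 4: w='a' (idx 1), next='a' -> output (1, 'a'), add 'aa' as idx 4
Step 5: w='ab' (idx 2), next='b' -> output (2, 'b'), add 'abb' as idx 5
Step 6: w='' (idx 0), next='b' -> output (0, 'b'), add 'b' as idx 6
Step 7: w='a' (idx 1), end of input -> output (1, '')


Encoded: [(0, 'a'), (1, 'b'), (2, 'a'), (1, 'a'), (2, 'b'), (0, 'b'), (1, '')]


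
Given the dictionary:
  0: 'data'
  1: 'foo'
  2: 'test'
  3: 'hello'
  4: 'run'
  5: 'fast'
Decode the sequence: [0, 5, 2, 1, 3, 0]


Look up each index in the dictionary:
  0 -> 'data'
  5 -> 'fast'
  2 -> 'test'
  1 -> 'foo'
  3 -> 'hello'
  0 -> 'data'

Decoded: "data fast test foo hello data"


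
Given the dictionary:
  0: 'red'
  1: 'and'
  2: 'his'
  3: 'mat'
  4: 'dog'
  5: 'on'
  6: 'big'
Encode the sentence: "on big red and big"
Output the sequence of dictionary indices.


Look up each word in the dictionary:
  'on' -> 5
  'big' -> 6
  'red' -> 0
  'and' -> 1
  'big' -> 6

Encoded: [5, 6, 0, 1, 6]


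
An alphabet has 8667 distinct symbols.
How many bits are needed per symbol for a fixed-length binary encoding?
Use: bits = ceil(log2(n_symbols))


log2(8667) = 13.0813
Bracket: 2^13 = 8192 < 8667 <= 2^14 = 16384
So ceil(log2(8667)) = 14

bits = ceil(log2(8667)) = ceil(13.0813) = 14 bits
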